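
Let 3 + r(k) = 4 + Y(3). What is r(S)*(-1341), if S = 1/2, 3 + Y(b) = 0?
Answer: 2682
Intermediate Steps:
Y(b) = -3 (Y(b) = -3 + 0 = -3)
S = ½ ≈ 0.50000
r(k) = -2 (r(k) = -3 + (4 - 3) = -3 + 1 = -2)
r(S)*(-1341) = -2*(-1341) = 2682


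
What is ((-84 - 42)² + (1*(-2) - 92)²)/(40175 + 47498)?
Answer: 24712/87673 ≈ 0.28187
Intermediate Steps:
((-84 - 42)² + (1*(-2) - 92)²)/(40175 + 47498) = ((-126)² + (-2 - 92)²)/87673 = (15876 + (-94)²)*(1/87673) = (15876 + 8836)*(1/87673) = 24712*(1/87673) = 24712/87673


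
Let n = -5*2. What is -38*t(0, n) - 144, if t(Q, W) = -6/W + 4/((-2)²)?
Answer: -1024/5 ≈ -204.80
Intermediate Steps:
n = -10
t(Q, W) = 1 - 6/W (t(Q, W) = -6/W + 4/4 = -6/W + 4*(¼) = -6/W + 1 = 1 - 6/W)
-38*t(0, n) - 144 = -38*(-6 - 10)/(-10) - 144 = -(-19)*(-16)/5 - 144 = -38*8/5 - 144 = -304/5 - 144 = -1024/5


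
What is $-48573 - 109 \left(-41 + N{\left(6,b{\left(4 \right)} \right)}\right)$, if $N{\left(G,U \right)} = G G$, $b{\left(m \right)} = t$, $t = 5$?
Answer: $-48028$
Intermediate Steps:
$b{\left(m \right)} = 5$
$N{\left(G,U \right)} = G^{2}$
$-48573 - 109 \left(-41 + N{\left(6,b{\left(4 \right)} \right)}\right) = -48573 - 109 \left(-41 + 6^{2}\right) = -48573 - 109 \left(-41 + 36\right) = -48573 - 109 \left(-5\right) = -48573 - -545 = -48573 + 545 = -48028$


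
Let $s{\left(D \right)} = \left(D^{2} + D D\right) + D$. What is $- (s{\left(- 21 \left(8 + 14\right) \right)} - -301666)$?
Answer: $-728092$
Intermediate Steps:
$s{\left(D \right)} = D + 2 D^{2}$ ($s{\left(D \right)} = \left(D^{2} + D^{2}\right) + D = 2 D^{2} + D = D + 2 D^{2}$)
$- (s{\left(- 21 \left(8 + 14\right) \right)} - -301666) = - (- 21 \left(8 + 14\right) \left(1 + 2 \left(- 21 \left(8 + 14\right)\right)\right) - -301666) = - (\left(-21\right) 22 \left(1 + 2 \left(\left(-21\right) 22\right)\right) + 301666) = - (- 462 \left(1 + 2 \left(-462\right)\right) + 301666) = - (- 462 \left(1 - 924\right) + 301666) = - (\left(-462\right) \left(-923\right) + 301666) = - (426426 + 301666) = \left(-1\right) 728092 = -728092$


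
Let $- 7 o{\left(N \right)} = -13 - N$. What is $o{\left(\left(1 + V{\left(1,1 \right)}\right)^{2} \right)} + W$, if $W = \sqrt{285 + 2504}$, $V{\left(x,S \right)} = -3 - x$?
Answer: $\frac{22}{7} + \sqrt{2789} \approx 55.954$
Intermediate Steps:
$o{\left(N \right)} = \frac{13}{7} + \frac{N}{7}$ ($o{\left(N \right)} = - \frac{-13 - N}{7} = \frac{13}{7} + \frac{N}{7}$)
$W = \sqrt{2789} \approx 52.811$
$o{\left(\left(1 + V{\left(1,1 \right)}\right)^{2} \right)} + W = \left(\frac{13}{7} + \frac{\left(1 - 4\right)^{2}}{7}\right) + \sqrt{2789} = \left(\frac{13}{7} + \frac{\left(-3\right)^{2}}{7}\right) + \sqrt{2789} = \left(\frac{13}{7} + \frac{1}{7} \cdot 9\right) + \sqrt{2789} = \left(\frac{13}{7} + \frac{9}{7}\right) + \sqrt{2789} = \frac{22}{7} + \sqrt{2789}$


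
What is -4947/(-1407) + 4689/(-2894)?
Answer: 2573065/1357286 ≈ 1.8957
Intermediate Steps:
-4947/(-1407) + 4689/(-2894) = -4947*(-1/1407) + 4689*(-1/2894) = 1649/469 - 4689/2894 = 2573065/1357286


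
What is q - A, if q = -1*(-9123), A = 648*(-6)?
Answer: 13011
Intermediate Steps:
A = -3888
q = 9123
q - A = 9123 - 1*(-3888) = 9123 + 3888 = 13011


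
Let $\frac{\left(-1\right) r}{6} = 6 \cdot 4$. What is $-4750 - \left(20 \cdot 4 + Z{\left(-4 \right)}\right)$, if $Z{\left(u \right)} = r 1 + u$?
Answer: $-4682$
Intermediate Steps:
$r = -144$ ($r = - 6 \cdot 6 \cdot 4 = \left(-6\right) 24 = -144$)
$Z{\left(u \right)} = -144 + u$ ($Z{\left(u \right)} = \left(-144\right) 1 + u = -144 + u$)
$-4750 - \left(20 \cdot 4 + Z{\left(-4 \right)}\right) = -4750 - \left(20 \cdot 4 - 148\right) = -4750 - \left(80 - 148\right) = -4750 - -68 = -4750 + 68 = -4682$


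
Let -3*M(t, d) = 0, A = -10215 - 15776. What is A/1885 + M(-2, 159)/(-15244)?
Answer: -25991/1885 ≈ -13.788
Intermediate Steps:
A = -25991
M(t, d) = 0 (M(t, d) = -⅓*0 = 0)
A/1885 + M(-2, 159)/(-15244) = -25991/1885 + 0/(-15244) = -25991*1/1885 + 0*(-1/15244) = -25991/1885 + 0 = -25991/1885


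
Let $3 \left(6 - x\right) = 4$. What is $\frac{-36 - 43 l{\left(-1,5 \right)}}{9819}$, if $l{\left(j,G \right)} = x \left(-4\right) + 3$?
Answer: $\frac{1913}{29457} \approx 0.064942$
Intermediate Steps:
$x = \frac{14}{3}$ ($x = 6 - \frac{4}{3} = \frac{14}{3} \approx 4.6667$)
$l{\left(j,G \right)} = - \frac{47}{3}$ ($l{\left(j,G \right)} = \frac{14}{3} \left(-4\right) + 3 = - \frac{56}{3} + 3 = - \frac{47}{3}$)
$\frac{-36 - 43 l{\left(-1,5 \right)}}{9819} = \frac{-36 - - \frac{2021}{3}}{9819} = \left(-36 + \frac{2021}{3}\right) \frac{1}{9819} = \frac{1913}{3} \cdot \frac{1}{9819} = \frac{1913}{29457}$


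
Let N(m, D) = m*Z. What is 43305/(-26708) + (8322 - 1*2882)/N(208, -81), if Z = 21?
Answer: -2741545/7291284 ≈ -0.37600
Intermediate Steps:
N(m, D) = 21*m (N(m, D) = m*21 = 21*m)
43305/(-26708) + (8322 - 1*2882)/N(208, -81) = 43305/(-26708) + (8322 - 1*2882)/((21*208)) = 43305*(-1/26708) + (8322 - 2882)/4368 = -43305/26708 + 5440*(1/4368) = -43305/26708 + 340/273 = -2741545/7291284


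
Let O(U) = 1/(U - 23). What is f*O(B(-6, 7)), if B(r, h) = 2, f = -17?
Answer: 17/21 ≈ 0.80952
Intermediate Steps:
O(U) = 1/(-23 + U)
f*O(B(-6, 7)) = -17/(-23 + 2) = -17/(-21) = -17*(-1/21) = 17/21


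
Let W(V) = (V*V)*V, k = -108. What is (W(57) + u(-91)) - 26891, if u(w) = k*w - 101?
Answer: 168029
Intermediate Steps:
u(w) = -101 - 108*w (u(w) = -108*w - 101 = -101 - 108*w)
W(V) = V³ (W(V) = V²*V = V³)
(W(57) + u(-91)) - 26891 = (57³ + (-101 - 108*(-91))) - 26891 = (185193 + (-101 + 9828)) - 26891 = (185193 + 9727) - 26891 = 194920 - 26891 = 168029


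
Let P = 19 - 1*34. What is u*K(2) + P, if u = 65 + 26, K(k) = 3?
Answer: 258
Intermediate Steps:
P = -15 (P = 19 - 34 = -15)
u = 91
u*K(2) + P = 91*3 - 15 = 273 - 15 = 258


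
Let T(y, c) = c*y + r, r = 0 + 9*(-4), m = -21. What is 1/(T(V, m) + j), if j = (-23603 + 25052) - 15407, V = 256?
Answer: -1/19370 ≈ -5.1626e-5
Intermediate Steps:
r = -36 (r = 0 - 36 = -36)
T(y, c) = -36 + c*y (T(y, c) = c*y - 36 = -36 + c*y)
j = -13958 (j = 1449 - 15407 = -13958)
1/(T(V, m) + j) = 1/((-36 - 21*256) - 13958) = 1/((-36 - 5376) - 13958) = 1/(-5412 - 13958) = 1/(-19370) = -1/19370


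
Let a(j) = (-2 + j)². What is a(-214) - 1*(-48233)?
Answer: 94889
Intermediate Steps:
a(-214) - 1*(-48233) = (-2 - 214)² - 1*(-48233) = (-216)² + 48233 = 46656 + 48233 = 94889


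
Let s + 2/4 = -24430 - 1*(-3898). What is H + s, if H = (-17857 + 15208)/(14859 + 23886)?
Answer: -530356241/25830 ≈ -20533.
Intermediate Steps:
s = -41065/2 (s = -½ + (-24430 - 1*(-3898)) = -½ + (-24430 + 3898) = -½ - 20532 = -41065/2 ≈ -20533.)
H = -883/12915 (H = -2649/38745 = -2649*1/38745 = -883/12915 ≈ -0.068370)
H + s = -883/12915 - 41065/2 = -530356241/25830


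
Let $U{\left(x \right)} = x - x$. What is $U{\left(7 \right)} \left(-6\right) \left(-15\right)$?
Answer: $0$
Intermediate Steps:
$U{\left(x \right)} = 0$
$U{\left(7 \right)} \left(-6\right) \left(-15\right) = 0 \left(-6\right) \left(-15\right) = 0 \left(-15\right) = 0$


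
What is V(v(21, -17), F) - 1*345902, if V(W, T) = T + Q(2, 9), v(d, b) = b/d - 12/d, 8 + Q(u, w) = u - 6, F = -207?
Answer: -346121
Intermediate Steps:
Q(u, w) = -14 + u (Q(u, w) = -8 + (u - 6) = -8 + (-6 + u) = -14 + u)
v(d, b) = -12/d + b/d
V(W, T) = -12 + T (V(W, T) = T + (-14 + 2) = T - 12 = -12 + T)
V(v(21, -17), F) - 1*345902 = (-12 - 207) - 1*345902 = -219 - 345902 = -346121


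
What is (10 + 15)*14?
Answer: 350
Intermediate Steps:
(10 + 15)*14 = 25*14 = 350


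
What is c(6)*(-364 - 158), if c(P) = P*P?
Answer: -18792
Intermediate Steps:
c(P) = P²
c(6)*(-364 - 158) = 6²*(-364 - 158) = 36*(-522) = -18792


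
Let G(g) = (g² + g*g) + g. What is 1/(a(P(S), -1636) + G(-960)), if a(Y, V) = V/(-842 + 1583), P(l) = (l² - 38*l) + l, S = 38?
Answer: 741/1365098204 ≈ 5.4282e-7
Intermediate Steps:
P(l) = l² - 37*l
a(Y, V) = V/741
G(g) = g + 2*g² (G(g) = (g² + g²) + g = 2*g² + g = g + 2*g²)
1/(a(P(S), -1636) + G(-960)) = 1/((1/741)*(-1636) - 960*(1 + 2*(-960))) = 1/(-1636/741 - 960*(1 - 1920)) = 1/(-1636/741 - 960*(-1919)) = 1/(-1636/741 + 1842240) = 1/(1365098204/741) = 741/1365098204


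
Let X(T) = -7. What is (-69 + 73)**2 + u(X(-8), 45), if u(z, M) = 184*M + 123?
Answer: 8419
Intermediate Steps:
u(z, M) = 123 + 184*M
(-69 + 73)**2 + u(X(-8), 45) = (-69 + 73)**2 + (123 + 184*45) = 4**2 + (123 + 8280) = 16 + 8403 = 8419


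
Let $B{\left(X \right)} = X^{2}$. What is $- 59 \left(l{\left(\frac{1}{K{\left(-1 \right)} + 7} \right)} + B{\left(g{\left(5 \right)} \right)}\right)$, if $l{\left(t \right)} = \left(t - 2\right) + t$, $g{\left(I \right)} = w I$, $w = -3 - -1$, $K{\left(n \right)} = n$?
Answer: $- \frac{17405}{3} \approx -5801.7$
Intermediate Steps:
$w = -2$ ($w = -3 + 1 = -2$)
$g{\left(I \right)} = - 2 I$
$l{\left(t \right)} = -2 + 2 t$ ($l{\left(t \right)} = \left(-2 + t\right) + t = -2 + 2 t$)
$- 59 \left(l{\left(\frac{1}{K{\left(-1 \right)} + 7} \right)} + B{\left(g{\left(5 \right)} \right)}\right) = - 59 \left(\left(-2 + \frac{2}{-1 + 7}\right) + \left(\left(-2\right) 5\right)^{2}\right) = - 59 \left(\left(-2 + \frac{2}{6}\right) + \left(-10\right)^{2}\right) = - 59 \left(\left(-2 + 2 \cdot \frac{1}{6}\right) + 100\right) = - 59 \left(\left(-2 + \frac{1}{3}\right) + 100\right) = - 59 \left(- \frac{5}{3} + 100\right) = \left(-59\right) \frac{295}{3} = - \frac{17405}{3}$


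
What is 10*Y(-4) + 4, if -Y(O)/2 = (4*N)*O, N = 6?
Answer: 1924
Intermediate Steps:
Y(O) = -48*O (Y(O) = -2*4*6*O = -48*O)
10*Y(-4) + 4 = 10*(-48*(-4)) + 4 = 10*192 + 4 = 1920 + 4 = 1924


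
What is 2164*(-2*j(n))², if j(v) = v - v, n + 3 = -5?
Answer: 0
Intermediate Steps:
n = -8 (n = -3 - 5 = -8)
j(v) = 0
2164*(-2*j(n))² = 2164*(-2*0)² = 2164*0² = 2164*0 = 0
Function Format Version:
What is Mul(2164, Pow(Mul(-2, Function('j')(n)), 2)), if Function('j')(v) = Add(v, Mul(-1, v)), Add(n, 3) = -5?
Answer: 0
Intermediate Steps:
n = -8 (n = Add(-3, -5) = -8)
Function('j')(v) = 0
Mul(2164, Pow(Mul(-2, Function('j')(n)), 2)) = Mul(2164, Pow(Mul(-2, 0), 2)) = Mul(2164, Pow(0, 2)) = Mul(2164, 0) = 0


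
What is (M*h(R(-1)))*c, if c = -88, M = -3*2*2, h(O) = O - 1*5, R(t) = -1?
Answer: -6336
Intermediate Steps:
h(O) = -5 + O (h(O) = O - 5 = -5 + O)
M = -12 (M = -6*2 = -12)
(M*h(R(-1)))*c = -12*(-5 - 1)*(-88) = -12*(-6)*(-88) = 72*(-88) = -6336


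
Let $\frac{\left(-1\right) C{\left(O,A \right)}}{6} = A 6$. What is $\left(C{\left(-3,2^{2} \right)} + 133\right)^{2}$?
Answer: $121$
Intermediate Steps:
$C{\left(O,A \right)} = - 36 A$ ($C{\left(O,A \right)} = - 6 A 6 = - 6 \cdot 6 A = - 36 A$)
$\left(C{\left(-3,2^{2} \right)} + 133\right)^{2} = \left(- 36 \cdot 2^{2} + 133\right)^{2} = \left(\left(-36\right) 4 + 133\right)^{2} = \left(-144 + 133\right)^{2} = \left(-11\right)^{2} = 121$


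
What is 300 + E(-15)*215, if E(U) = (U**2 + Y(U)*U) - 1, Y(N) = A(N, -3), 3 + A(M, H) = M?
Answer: 106510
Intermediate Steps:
A(M, H) = -3 + M
Y(N) = -3 + N
E(U) = -1 + U**2 + U*(-3 + U) (E(U) = (U**2 + (-3 + U)*U) - 1 = (U**2 + U*(-3 + U)) - 1 = -1 + U**2 + U*(-3 + U))
300 + E(-15)*215 = 300 + (-1 + (-15)**2 - 15*(-3 - 15))*215 = 300 + (-1 + 225 - 15*(-18))*215 = 300 + (-1 + 225 + 270)*215 = 300 + 494*215 = 300 + 106210 = 106510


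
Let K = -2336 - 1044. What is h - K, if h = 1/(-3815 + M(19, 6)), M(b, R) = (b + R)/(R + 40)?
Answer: 593071654/175465 ≈ 3380.0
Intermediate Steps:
M(b, R) = (R + b)/(40 + R)
h = -46/175465 (h = 1/(-3815 + (6 + 19)/(40 + 6)) = 1/(-3815 + 25/46) = 1/(-175465/46) = -46/175465 ≈ -0.00026216)
K = -3380
h - K = -46/175465 - 1*(-3380) = -46/175465 + 3380 = 593071654/175465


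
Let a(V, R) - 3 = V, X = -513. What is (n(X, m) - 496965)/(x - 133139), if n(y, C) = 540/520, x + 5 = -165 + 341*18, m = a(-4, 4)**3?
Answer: 12921063/3306446 ≈ 3.9078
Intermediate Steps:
a(V, R) = 3 + V
m = -1 (m = (3 - 4)**3 = (-1)**3 = -1)
x = 5968 (x = -5 + (-165 + 341*18) = -5 + (-165 + 6138) = -5 + 5973 = 5968)
n(y, C) = 27/26 (n(y, C) = 540*(1/520) = 27/26)
(n(X, m) - 496965)/(x - 133139) = (27/26 - 496965)/(5968 - 133139) = -12921063/26/(-127171) = -12921063/26*(-1/127171) = 12921063/3306446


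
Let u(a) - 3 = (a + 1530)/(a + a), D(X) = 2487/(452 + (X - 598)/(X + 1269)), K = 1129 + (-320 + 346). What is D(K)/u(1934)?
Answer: 5829547896/4129404235 ≈ 1.4117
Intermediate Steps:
K = 1155 (K = 1129 + 26 = 1155)
D(X) = 2487/(452 + (-598 + X)/(1269 + X))
u(a) = 3 + (1530 + a)/(2*a) (u(a) = 3 + (a + 1530)/(a + a) = 3 + (1530 + a)/((2*a)) = 3 + (1530 + a)*(1/(2*a)) = 3 + (1530 + a)/(2*a))
D(K)/u(1934) = (2487*(1269 + 1155)/(572990 + 453*1155))/(7/2 + 765/1934) = (2487*2424/(572990 + 523215))/(7/2 + 765*(1/1934)) = (2487*2424/1096205)/(7/2 + 765/1934) = (2487*(1/1096205)*2424)/(3767/967) = (6028488/1096205)*(967/3767) = 5829547896/4129404235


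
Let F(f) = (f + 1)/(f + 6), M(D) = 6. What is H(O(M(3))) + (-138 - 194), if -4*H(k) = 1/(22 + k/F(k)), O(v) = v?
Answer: -300135/904 ≈ -332.01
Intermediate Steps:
F(f) = (1 + f)/(6 + f)
H(k) = -1/(4*(22 + k*(6 + k)/(1 + k))) (H(k) = -1/(4*(22 + k/(((1 + k)/(6 + k))))) = -1/(4*(22 + k*((6 + k)/(1 + k)))) = -1/(4*(22 + k*(6 + k)/(1 + k))))
H(O(M(3))) + (-138 - 194) = (-1 - 1*6)/(4*(22 + 6² + 28*6)) + (-138 - 194) = (-1 - 6)/(4*(22 + 36 + 168)) - 332 = (¼)*(-7)/226 - 332 = (¼)*(1/226)*(-7) - 332 = -7/904 - 332 = -300135/904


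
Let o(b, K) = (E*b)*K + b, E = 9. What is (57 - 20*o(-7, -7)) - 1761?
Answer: -10384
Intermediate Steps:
o(b, K) = b + 9*K*b (o(b, K) = (9*b)*K + b = 9*K*b + b = b + 9*K*b)
(57 - 20*o(-7, -7)) - 1761 = (57 - (-140)*(1 + 9*(-7))) - 1761 = (57 - (-140)*(1 - 63)) - 1761 = (57 - (-140)*(-62)) - 1761 = (57 - 20*434) - 1761 = (57 - 8680) - 1761 = -8623 - 1761 = -10384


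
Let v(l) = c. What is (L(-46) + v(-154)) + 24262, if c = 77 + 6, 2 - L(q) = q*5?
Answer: 24577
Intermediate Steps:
L(q) = 2 - 5*q (L(q) = 2 - q*5 = 2 - 5*q)
c = 83
v(l) = 83
(L(-46) + v(-154)) + 24262 = ((2 - 5*(-46)) + 83) + 24262 = ((2 + 230) + 83) + 24262 = (232 + 83) + 24262 = 315 + 24262 = 24577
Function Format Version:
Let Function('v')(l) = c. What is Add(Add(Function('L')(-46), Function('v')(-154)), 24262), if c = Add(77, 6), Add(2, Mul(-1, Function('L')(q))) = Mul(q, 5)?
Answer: 24577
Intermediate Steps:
Function('L')(q) = Add(2, Mul(-5, q)) (Function('L')(q) = Add(2, Mul(-1, Mul(q, 5))) = Add(2, Mul(-1, Mul(5, q))) = Add(2, Mul(-5, q)))
c = 83
Function('v')(l) = 83
Add(Add(Function('L')(-46), Function('v')(-154)), 24262) = Add(Add(Add(2, Mul(-5, -46)), 83), 24262) = Add(Add(Add(2, 230), 83), 24262) = Add(Add(232, 83), 24262) = Add(315, 24262) = 24577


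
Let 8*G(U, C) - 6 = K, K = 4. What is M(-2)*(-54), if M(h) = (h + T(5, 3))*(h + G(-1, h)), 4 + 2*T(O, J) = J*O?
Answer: 567/4 ≈ 141.75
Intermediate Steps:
T(O, J) = -2 + J*O/2 (T(O, J) = -2 + (J*O)/2 = -2 + J*O/2)
G(U, C) = 5/4 (G(U, C) = ¾ + (⅛)*4 = ¾ + ½ = 5/4)
M(h) = (5/4 + h)*(11/2 + h) (M(h) = (h + (-2 + (½)*3*5))*(h + 5/4) = (h + (-2 + 15/2))*(5/4 + h) = (h + 11/2)*(5/4 + h) = (11/2 + h)*(5/4 + h) = (5/4 + h)*(11/2 + h))
M(-2)*(-54) = (55/8 + (-2)² + (27/4)*(-2))*(-54) = (55/8 + 4 - 27/2)*(-54) = -21/8*(-54) = 567/4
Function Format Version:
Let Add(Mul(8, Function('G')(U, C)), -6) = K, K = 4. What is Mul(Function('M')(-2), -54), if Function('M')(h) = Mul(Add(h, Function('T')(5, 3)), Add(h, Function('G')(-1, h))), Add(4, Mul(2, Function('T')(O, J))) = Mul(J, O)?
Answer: Rational(567, 4) ≈ 141.75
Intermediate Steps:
Function('T')(O, J) = Add(-2, Mul(Rational(1, 2), J, O)) (Function('T')(O, J) = Add(-2, Mul(Rational(1, 2), Mul(J, O))) = Add(-2, Mul(Rational(1, 2), J, O)))
Function('G')(U, C) = Rational(5, 4) (Function('G')(U, C) = Add(Rational(3, 4), Mul(Rational(1, 8), 4)) = Add(Rational(3, 4), Rational(1, 2)) = Rational(5, 4))
Function('M')(h) = Mul(Add(Rational(5, 4), h), Add(Rational(11, 2), h)) (Function('M')(h) = Mul(Add(h, Add(-2, Mul(Rational(1, 2), 3, 5))), Add(h, Rational(5, 4))) = Mul(Add(h, Add(-2, Rational(15, 2))), Add(Rational(5, 4), h)) = Mul(Add(h, Rational(11, 2)), Add(Rational(5, 4), h)) = Mul(Add(Rational(11, 2), h), Add(Rational(5, 4), h)) = Mul(Add(Rational(5, 4), h), Add(Rational(11, 2), h)))
Mul(Function('M')(-2), -54) = Mul(Add(Rational(55, 8), Pow(-2, 2), Mul(Rational(27, 4), -2)), -54) = Mul(Add(Rational(55, 8), 4, Rational(-27, 2)), -54) = Mul(Rational(-21, 8), -54) = Rational(567, 4)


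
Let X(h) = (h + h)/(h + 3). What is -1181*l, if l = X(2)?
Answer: -4724/5 ≈ -944.80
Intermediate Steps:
X(h) = 2*h/(3 + h) (X(h) = (2*h)/(3 + h) = 2*h/(3 + h))
l = 4/5 (l = 2*2/(3 + 2) = 2*2/5 = 2*2*(1/5) = 4/5 ≈ 0.80000)
-1181*l = -1181*4/5 = -4724/5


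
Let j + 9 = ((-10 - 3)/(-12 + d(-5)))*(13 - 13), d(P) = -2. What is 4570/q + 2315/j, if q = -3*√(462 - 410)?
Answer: -2315/9 - 2285*√13/39 ≈ -468.47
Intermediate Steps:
j = -9 (j = -9 + ((-10 - 3)/(-12 - 2))*(13 - 13) = -9 - 13/(-14)*0 = -9 - 13*(-1/14)*0 = -9 + (13/14)*0 = -9 + 0 = -9)
q = -6*√13 ≈ -21.633
4570/q + 2315/j = 4570/((-6*√13)) + 2315/(-9) = 4570*(-√13/78) + 2315*(-⅑) = -2285*√13/39 - 2315/9 = -2315/9 - 2285*√13/39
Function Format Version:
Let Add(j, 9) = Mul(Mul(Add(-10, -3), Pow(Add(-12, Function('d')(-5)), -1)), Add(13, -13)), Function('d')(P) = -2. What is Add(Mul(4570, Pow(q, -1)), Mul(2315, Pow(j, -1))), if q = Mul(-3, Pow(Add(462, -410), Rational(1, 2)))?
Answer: Add(Rational(-2315, 9), Mul(Rational(-2285, 39), Pow(13, Rational(1, 2)))) ≈ -468.47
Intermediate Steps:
j = -9 (j = Add(-9, Mul(Mul(Add(-10, -3), Pow(Add(-12, -2), -1)), Add(13, -13))) = Add(-9, Mul(Mul(-13, Pow(-14, -1)), 0)) = Add(-9, Mul(Mul(-13, Rational(-1, 14)), 0)) = Add(-9, Mul(Rational(13, 14), 0)) = Add(-9, 0) = -9)
q = Mul(-6, Pow(13, Rational(1, 2))) (q = Mul(-3, Pow(52, Rational(1, 2))) = Mul(-3, Mul(2, Pow(13, Rational(1, 2)))) = Mul(-6, Pow(13, Rational(1, 2))) ≈ -21.633)
Add(Mul(4570, Pow(q, -1)), Mul(2315, Pow(j, -1))) = Add(Mul(4570, Pow(Mul(-6, Pow(13, Rational(1, 2))), -1)), Mul(2315, Pow(-9, -1))) = Add(Mul(4570, Mul(Rational(-1, 78), Pow(13, Rational(1, 2)))), Mul(2315, Rational(-1, 9))) = Add(Mul(Rational(-2285, 39), Pow(13, Rational(1, 2))), Rational(-2315, 9)) = Add(Rational(-2315, 9), Mul(Rational(-2285, 39), Pow(13, Rational(1, 2))))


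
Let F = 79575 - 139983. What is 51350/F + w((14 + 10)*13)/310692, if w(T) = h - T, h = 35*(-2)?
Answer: -665712919/782011764 ≈ -0.85128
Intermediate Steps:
h = -70
w(T) = -70 - T
F = -60408
51350/F + w((14 + 10)*13)/310692 = 51350/(-60408) + (-70 - (14 + 10)*13)/310692 = 51350*(-1/60408) + (-70 - 24*13)*(1/310692) = -25675/30204 + (-70 - 1*312)*(1/310692) = -25675/30204 + (-70 - 312)*(1/310692) = -25675/30204 - 382*1/310692 = -25675/30204 - 191/155346 = -665712919/782011764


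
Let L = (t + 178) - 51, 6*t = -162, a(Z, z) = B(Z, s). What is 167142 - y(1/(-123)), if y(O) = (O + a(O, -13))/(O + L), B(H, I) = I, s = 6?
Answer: 2055678721/12299 ≈ 1.6714e+5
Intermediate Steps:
a(Z, z) = 6
t = -27 (t = (⅙)*(-162) = -27)
L = 100 (L = (-27 + 178) - 51 = 151 - 51 = 100)
y(O) = (6 + O)/(100 + O) (y(O) = (O + 6)/(O + 100) = (6 + O)/(100 + O))
167142 - y(1/(-123)) = 167142 - (6 + 1/(-123))/(100 + 1/(-123)) = 167142 - (6 - 1/123)/(100 - 1/123) = 167142 - 737/(12299/123*123) = 167142 - 123*737/(12299*123) = 167142 - 1*737/12299 = 167142 - 737/12299 = 2055678721/12299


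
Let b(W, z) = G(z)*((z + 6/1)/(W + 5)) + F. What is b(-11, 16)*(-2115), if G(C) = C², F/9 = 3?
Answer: 1928175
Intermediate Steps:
F = 27 (F = 9*3 = 27)
b(W, z) = 27 + z²*(6 + z)/(5 + W) (b(W, z) = z²*((z + 6/1)/(W + 5)) + 27 = z²*((z + 6*1)/(5 + W)) + 27 = z²*((z + 6)/(5 + W)) + 27 = z²*((6 + z)/(5 + W)) + 27 = z²*(6 + z)/(5 + W) + 27 = 27 + z²*(6 + z)/(5 + W))
b(-11, 16)*(-2115) = ((135 + 16³ + 6*16² + 27*(-11))/(5 - 11))*(-2115) = ((135 + 4096 + 6*256 - 297)/(-6))*(-2115) = -(135 + 4096 + 1536 - 297)/6*(-2115) = -⅙*5470*(-2115) = -2735/3*(-2115) = 1928175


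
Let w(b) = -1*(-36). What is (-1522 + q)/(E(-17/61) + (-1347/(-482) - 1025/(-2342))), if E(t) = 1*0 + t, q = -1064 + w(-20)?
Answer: -21948960525/25422727 ≈ -863.36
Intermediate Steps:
w(b) = 36
q = -1028 (q = -1064 + 36 = -1028)
E(t) = t (E(t) = 0 + t = t)
(-1522 + q)/(E(-17/61) + (-1347/(-482) - 1025/(-2342))) = (-1522 - 1028)/(-17/61 + (-1347/(-482) - 1025/(-2342))) = -2550/(-17*1/61 + (-1347*(-1/482) - 1025*(-1/2342))) = -2550/(-17/61 + (1347/482 + 1025/2342)) = -2550/(-17/61 + 912181/282211) = -2550/50845454/17214871 = -2550*17214871/50845454 = -21948960525/25422727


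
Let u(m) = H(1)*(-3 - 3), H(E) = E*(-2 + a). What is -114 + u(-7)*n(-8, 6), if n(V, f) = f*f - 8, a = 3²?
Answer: -1290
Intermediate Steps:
a = 9
n(V, f) = -8 + f² (n(V, f) = f² - 8 = -8 + f²)
H(E) = 7*E (H(E) = E*(-2 + 9) = E*7 = 7*E)
u(m) = -42 (u(m) = (7*1)*(-3 - 3) = 7*(-6) = -42)
-114 + u(-7)*n(-8, 6) = -114 - 42*(-8 + 6²) = -114 - 42*(-8 + 36) = -114 - 42*28 = -114 - 1176 = -1290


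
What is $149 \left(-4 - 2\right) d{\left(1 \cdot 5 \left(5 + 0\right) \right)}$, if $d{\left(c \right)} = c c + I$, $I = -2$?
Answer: $-556962$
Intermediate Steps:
$d{\left(c \right)} = -2 + c^{2}$ ($d{\left(c \right)} = c c - 2 = c^{2} - 2 = -2 + c^{2}$)
$149 \left(-4 - 2\right) d{\left(1 \cdot 5 \left(5 + 0\right) \right)} = 149 \left(-4 - 2\right) \left(-2 + \left(1 \cdot 5 \left(5 + 0\right)\right)^{2}\right) = 149 \left(- 6 \left(-2 + \left(5 \cdot 5\right)^{2}\right)\right) = 149 \left(- 6 \left(-2 + 25^{2}\right)\right) = 149 \left(- 6 \left(-2 + 625\right)\right) = 149 \left(\left(-6\right) 623\right) = 149 \left(-3738\right) = -556962$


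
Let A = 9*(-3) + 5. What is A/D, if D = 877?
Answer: -22/877 ≈ -0.025086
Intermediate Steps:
A = -22 (A = -27 + 5 = -22)
A/D = -22/877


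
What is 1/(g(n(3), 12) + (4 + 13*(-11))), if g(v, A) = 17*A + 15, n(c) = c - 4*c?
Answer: 1/80 ≈ 0.012500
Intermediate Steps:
n(c) = -3*c
g(v, A) = 15 + 17*A
1/(g(n(3), 12) + (4 + 13*(-11))) = 1/((15 + 17*12) + (4 + 13*(-11))) = 1/((15 + 204) + (4 - 143)) = 1/(219 - 139) = 1/80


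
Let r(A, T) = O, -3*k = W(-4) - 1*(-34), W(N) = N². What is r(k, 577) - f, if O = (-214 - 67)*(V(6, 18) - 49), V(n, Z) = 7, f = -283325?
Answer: 295127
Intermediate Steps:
k = -50/3 (k = -((-4)² - 1*(-34))/3 = -(16 + 34)/3 = -⅓*50 = -50/3 ≈ -16.667)
O = 11802 (O = (-214 - 67)*(7 - 49) = -281*(-42) = 11802)
r(A, T) = 11802
r(k, 577) - f = 11802 - 1*(-283325) = 11802 + 283325 = 295127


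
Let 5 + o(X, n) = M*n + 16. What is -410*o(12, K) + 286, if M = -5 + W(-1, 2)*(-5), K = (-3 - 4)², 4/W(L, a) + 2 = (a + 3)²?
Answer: 2614998/23 ≈ 1.1370e+5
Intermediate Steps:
W(L, a) = 4/(-2 + (3 + a)²) (W(L, a) = 4/(-2 + (a + 3)²) = 4/(-2 + (3 + a)²))
K = 49 (K = (-7)² = 49)
M = -135/23 (M = -5 + (4/(-2 + (3 + 2)²))*(-5) = -5 + (4/(-2 + 5²))*(-5) = -5 + (4/(-2 + 25))*(-5) = -5 + (4/23)*(-5) = -5 - 20/23 = -135/23 ≈ -5.8696)
o(X, n) = 11 - 135*n/23 (o(X, n) = -5 + (-135*n/23 + 16) = -5 + (16 - 135*n/23) = 11 - 135*n/23)
-410*o(12, K) + 286 = -410*(11 - 135/23*49) + 286 = -410*(11 - 6615/23) + 286 = -410*(-6362/23) + 286 = 2608420/23 + 286 = 2614998/23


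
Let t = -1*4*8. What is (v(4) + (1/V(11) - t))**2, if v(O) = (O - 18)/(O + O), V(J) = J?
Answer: 1782225/1936 ≈ 920.57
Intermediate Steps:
t = -32 (t = -4*8 = -32)
v(O) = (-18 + O)/(2*O) (v(O) = (-18 + O)/((2*O)) = (-18 + O)*(1/(2*O)) = (-18 + O)/(2*O))
(v(4) + (1/V(11) - t))**2 = ((1/2)*(-18 + 4)/4 + (1/11 - 1*(-32)))**2 = ((1/2)*(1/4)*(-14) + (1/11 + 32))**2 = (-7/4 + 353/11)**2 = (1335/44)**2 = 1782225/1936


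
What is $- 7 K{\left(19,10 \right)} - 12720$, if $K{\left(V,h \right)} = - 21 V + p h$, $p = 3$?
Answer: $-10137$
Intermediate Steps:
$K{\left(V,h \right)} = - 21 V + 3 h$
$- 7 K{\left(19,10 \right)} - 12720 = - 7 \left(\left(-21\right) 19 + 3 \cdot 10\right) - 12720 = - 7 \left(-399 + 30\right) - 12720 = \left(-7\right) \left(-369\right) - 12720 = 2583 - 12720 = -10137$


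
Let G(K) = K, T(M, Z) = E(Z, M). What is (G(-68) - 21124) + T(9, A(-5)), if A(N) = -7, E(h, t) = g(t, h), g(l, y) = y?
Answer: -21199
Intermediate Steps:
E(h, t) = h
T(M, Z) = Z
(G(-68) - 21124) + T(9, A(-5)) = (-68 - 21124) - 7 = -21192 - 7 = -21199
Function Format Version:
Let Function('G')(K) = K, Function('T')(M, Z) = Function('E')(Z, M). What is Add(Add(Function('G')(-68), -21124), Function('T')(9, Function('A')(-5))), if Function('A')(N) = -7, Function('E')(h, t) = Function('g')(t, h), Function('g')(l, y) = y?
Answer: -21199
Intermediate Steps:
Function('E')(h, t) = h
Function('T')(M, Z) = Z
Add(Add(Function('G')(-68), -21124), Function('T')(9, Function('A')(-5))) = Add(Add(-68, -21124), -7) = Add(-21192, -7) = -21199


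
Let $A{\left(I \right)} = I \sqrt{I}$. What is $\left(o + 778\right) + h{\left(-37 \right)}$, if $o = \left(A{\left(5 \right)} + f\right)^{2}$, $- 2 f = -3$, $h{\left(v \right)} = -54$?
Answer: $\frac{3405}{4} + 15 \sqrt{5} \approx 884.79$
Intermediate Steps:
$A{\left(I \right)} = I^{\frac{3}{2}}$
$f = \frac{3}{2}$ ($f = \left(- \frac{1}{2}\right) \left(-3\right) = \frac{3}{2} \approx 1.5$)
$o = \left(\frac{3}{2} + 5 \sqrt{5}\right)^{2}$ ($o = \left(5^{\frac{3}{2}} + \frac{3}{2}\right)^{2} = \left(5 \sqrt{5} + \frac{3}{2}\right)^{2} = \left(\frac{3}{2} + 5 \sqrt{5}\right)^{2} \approx 160.79$)
$\left(o + 778\right) + h{\left(-37 \right)} = \left(\left(\frac{509}{4} + 15 \sqrt{5}\right) + 778\right) - 54 = \left(\frac{3621}{4} + 15 \sqrt{5}\right) - 54 = \frac{3405}{4} + 15 \sqrt{5}$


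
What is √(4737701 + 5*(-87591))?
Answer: √4299746 ≈ 2073.6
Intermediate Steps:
√(4737701 + 5*(-87591)) = √(4737701 - 437955) = √4299746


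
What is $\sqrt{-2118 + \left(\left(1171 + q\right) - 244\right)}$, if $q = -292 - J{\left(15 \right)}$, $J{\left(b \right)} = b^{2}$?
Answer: $2 i \sqrt{427} \approx 41.328 i$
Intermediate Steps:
$q = -517$ ($q = -292 - 15^{2} = -292 - 225 = -517$)
$\sqrt{-2118 + \left(\left(1171 + q\right) - 244\right)} = \sqrt{-2118 + \left(\left(1171 - 517\right) - 244\right)} = \sqrt{-2118 + \left(654 - 244\right)} = \sqrt{-2118 + 410} = \sqrt{-1708} = 2 i \sqrt{427}$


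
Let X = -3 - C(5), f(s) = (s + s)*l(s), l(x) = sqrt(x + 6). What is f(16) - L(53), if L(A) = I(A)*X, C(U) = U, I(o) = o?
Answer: 424 + 32*sqrt(22) ≈ 574.09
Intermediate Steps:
l(x) = sqrt(6 + x)
f(s) = 2*s*sqrt(6 + s) (f(s) = (s + s)*sqrt(6 + s) = (2*s)*sqrt(6 + s) = 2*s*sqrt(6 + s))
X = -8 (X = -3 - 1*5 = -3 - 5 = -8)
L(A) = -8*A (L(A) = A*(-8) = -8*A)
f(16) - L(53) = 2*16*sqrt(6 + 16) - (-8)*53 = 2*16*sqrt(22) - 1*(-424) = 32*sqrt(22) + 424 = 424 + 32*sqrt(22)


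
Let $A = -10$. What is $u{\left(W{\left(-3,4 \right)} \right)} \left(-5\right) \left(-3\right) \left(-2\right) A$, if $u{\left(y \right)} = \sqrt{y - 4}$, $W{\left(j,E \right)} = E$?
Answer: $0$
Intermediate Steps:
$u{\left(y \right)} = \sqrt{-4 + y}$
$u{\left(W{\left(-3,4 \right)} \right)} \left(-5\right) \left(-3\right) \left(-2\right) A = \sqrt{-4 + 4} \left(-5\right) \left(-3\right) \left(-2\right) \left(-10\right) = \sqrt{0} \cdot 15 \left(-2\right) \left(-10\right) = 0 \left(-30\right) \left(-10\right) = 0 \left(-10\right) = 0$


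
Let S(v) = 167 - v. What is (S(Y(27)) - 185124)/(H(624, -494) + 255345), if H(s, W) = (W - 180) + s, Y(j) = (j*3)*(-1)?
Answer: -184876/255295 ≈ -0.72417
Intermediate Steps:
Y(j) = -3*j (Y(j) = (3*j)*(-1) = -3*j)
H(s, W) = -180 + W + s (H(s, W) = (-180 + W) + s = -180 + W + s)
(S(Y(27)) - 185124)/(H(624, -494) + 255345) = ((167 - (-3)*27) - 185124)/((-180 - 494 + 624) + 255345) = ((167 - 1*(-81)) - 185124)/(-50 + 255345) = ((167 + 81) - 185124)/255295 = (248 - 185124)*(1/255295) = -184876*1/255295 = -184876/255295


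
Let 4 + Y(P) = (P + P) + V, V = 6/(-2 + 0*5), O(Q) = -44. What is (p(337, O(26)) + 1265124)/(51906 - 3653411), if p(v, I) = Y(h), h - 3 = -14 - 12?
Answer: -1265071/3601505 ≈ -0.35126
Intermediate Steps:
h = -23 (h = 3 + (-14 - 12) = 3 - 26 = -23)
V = -3 (V = 6/(-2 + 0) = 6/(-2) = 6*(-1/2) = -3)
Y(P) = -7 + 2*P (Y(P) = -4 + ((P + P) - 3) = -4 + (2*P - 3) = -4 + (-3 + 2*P) = -7 + 2*P)
p(v, I) = -53 (p(v, I) = -7 + 2*(-23) = -7 - 46 = -53)
(p(337, O(26)) + 1265124)/(51906 - 3653411) = (-53 + 1265124)/(51906 - 3653411) = 1265071/(-3601505) = 1265071*(-1/3601505) = -1265071/3601505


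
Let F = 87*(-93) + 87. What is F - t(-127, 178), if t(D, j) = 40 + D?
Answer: -7917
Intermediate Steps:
F = -8004 (F = -8091 + 87 = -8004)
F - t(-127, 178) = -8004 - (40 - 127) = -8004 - 1*(-87) = -8004 + 87 = -7917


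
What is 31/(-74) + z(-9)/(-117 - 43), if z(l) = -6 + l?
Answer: -385/1184 ≈ -0.32517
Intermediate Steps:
31/(-74) + z(-9)/(-117 - 43) = 31/(-74) + (-6 - 9)/(-117 - 43) = 31*(-1/74) - 15/(-160) = -31/74 - 15*(-1/160) = -31/74 + 3/32 = -385/1184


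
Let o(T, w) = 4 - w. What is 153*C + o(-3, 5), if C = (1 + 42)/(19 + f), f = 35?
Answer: 725/6 ≈ 120.83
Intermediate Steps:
C = 43/54 (C = (1 + 42)/(19 + 35) = 43/54 ≈ 0.79630)
153*C + o(-3, 5) = 153*(43/54) + (4 - 1*5) = 731/6 + (4 - 5) = 731/6 - 1 = 725/6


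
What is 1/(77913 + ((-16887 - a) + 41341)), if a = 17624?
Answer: 1/84743 ≈ 1.1800e-5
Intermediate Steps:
1/(77913 + ((-16887 - a) + 41341)) = 1/(77913 + ((-16887 - 1*17624) + 41341)) = 1/(77913 + ((-16887 - 17624) + 41341)) = 1/(77913 + (-34511 + 41341)) = 1/(77913 + 6830) = 1/84743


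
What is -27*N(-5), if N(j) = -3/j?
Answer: -81/5 ≈ -16.200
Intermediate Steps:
-27*N(-5) = -(-81)/(-5) = -(-81)*(-1)/5 = -27*⅗ = -81/5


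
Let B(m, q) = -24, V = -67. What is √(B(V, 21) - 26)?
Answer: 5*I*√2 ≈ 7.0711*I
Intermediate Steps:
√(B(V, 21) - 26) = √(-24 - 26) = √(-50) = 5*I*√2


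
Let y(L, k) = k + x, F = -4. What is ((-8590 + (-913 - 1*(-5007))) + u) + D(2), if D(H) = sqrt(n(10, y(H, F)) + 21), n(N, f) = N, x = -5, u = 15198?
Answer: 10702 + sqrt(31) ≈ 10708.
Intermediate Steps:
y(L, k) = -5 + k (y(L, k) = k - 5 = -5 + k)
D(H) = sqrt(31) (D(H) = sqrt(10 + 21) = sqrt(31))
((-8590 + (-913 - 1*(-5007))) + u) + D(2) = ((-8590 + (-913 - 1*(-5007))) + 15198) + sqrt(31) = ((-8590 + (-913 + 5007)) + 15198) + sqrt(31) = ((-8590 + 4094) + 15198) + sqrt(31) = (-4496 + 15198) + sqrt(31) = 10702 + sqrt(31)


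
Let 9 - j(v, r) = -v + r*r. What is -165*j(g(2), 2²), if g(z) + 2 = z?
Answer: 1155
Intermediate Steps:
g(z) = -2 + z
j(v, r) = 9 + v - r² (j(v, r) = 9 - (-v + r*r) = 9 - (-v + r²) = 9 - (r² - v) = 9 + (v - r²) = 9 + v - r²)
-165*j(g(2), 2²) = -165*(9 + (-2 + 2) - (2²)²) = -165*(9 + 0 - 1*4²) = -165*(9 + 0 - 1*16) = -165*(9 + 0 - 16) = -165*(-7) = 1155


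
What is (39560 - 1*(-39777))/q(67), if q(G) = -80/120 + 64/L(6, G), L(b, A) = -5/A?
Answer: -1190055/12874 ≈ -92.439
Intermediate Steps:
q(G) = -2/3 - 64*G/5 (q(G) = -80/120 + 64/((-5/G)) = -80*1/120 + 64*(-G/5) = -2/3 - 64*G/5)
(39560 - 1*(-39777))/q(67) = (39560 - 1*(-39777))/(-2/3 - 64/5*67) = (39560 + 39777)/(-2/3 - 4288/5) = 79337/(-12874/15) = 79337*(-15/12874) = -1190055/12874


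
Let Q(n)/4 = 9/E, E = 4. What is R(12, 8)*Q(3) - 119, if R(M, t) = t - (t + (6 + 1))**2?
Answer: -2072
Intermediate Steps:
Q(n) = 9 (Q(n) = 4*(9/4) = 9)
R(M, t) = t - (7 + t)**2 (R(M, t) = t - (t + 7)**2 = t - (7 + t)**2)
R(12, 8)*Q(3) - 119 = (8 - (7 + 8)**2)*9 - 119 = (8 - 1*15**2)*9 - 119 = (8 - 1*225)*9 - 119 = (8 - 225)*9 - 119 = -217*9 - 119 = -1953 - 119 = -2072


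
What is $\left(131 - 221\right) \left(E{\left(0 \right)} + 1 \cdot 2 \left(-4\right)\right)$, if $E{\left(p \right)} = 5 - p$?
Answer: $270$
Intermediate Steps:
$\left(131 - 221\right) \left(E{\left(0 \right)} + 1 \cdot 2 \left(-4\right)\right) = \left(131 - 221\right) \left(\left(5 - 0\right) + 1 \cdot 2 \left(-4\right)\right) = - 90 \left(\left(5 + 0\right) + 1 \left(-8\right)\right) = - 90 \left(5 - 8\right) = \left(-90\right) \left(-3\right) = 270$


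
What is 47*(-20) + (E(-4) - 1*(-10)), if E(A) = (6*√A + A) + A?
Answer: -938 + 12*I ≈ -938.0 + 12.0*I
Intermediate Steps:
E(A) = 2*A + 6*√A (E(A) = (A + 6*√A) + A = 2*A + 6*√A)
47*(-20) + (E(-4) - 1*(-10)) = 47*(-20) + ((2*(-4) + 6*√(-4)) - 1*(-10)) = -940 + ((-8 + 6*(2*I)) + 10) = -940 + ((-8 + 12*I) + 10) = -940 + (2 + 12*I) = -938 + 12*I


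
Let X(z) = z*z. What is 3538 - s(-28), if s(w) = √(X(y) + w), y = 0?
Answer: 3538 - 2*I*√7 ≈ 3538.0 - 5.2915*I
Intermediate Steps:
X(z) = z²
s(w) = √w (s(w) = √(0² + w) = √(0 + w) = √w)
3538 - s(-28) = 3538 - √(-28) = 3538 - 2*I*√7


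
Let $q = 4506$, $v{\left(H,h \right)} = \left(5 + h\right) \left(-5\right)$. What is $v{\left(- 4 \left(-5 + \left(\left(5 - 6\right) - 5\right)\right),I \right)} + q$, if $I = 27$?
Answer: $4346$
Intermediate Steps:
$v{\left(H,h \right)} = -25 - 5 h$
$v{\left(- 4 \left(-5 + \left(\left(5 - 6\right) - 5\right)\right),I \right)} + q = \left(-25 - 135\right) + 4506 = -160 + 4506 = 4346$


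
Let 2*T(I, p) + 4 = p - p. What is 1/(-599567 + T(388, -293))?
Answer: -1/599569 ≈ -1.6679e-6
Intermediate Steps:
T(I, p) = -2 (T(I, p) = -2 + (p - p)/2 = -2 + (1/2)*0 = -2 + 0 = -2)
1/(-599567 + T(388, -293)) = 1/(-599567 - 2) = 1/(-599569) = -1/599569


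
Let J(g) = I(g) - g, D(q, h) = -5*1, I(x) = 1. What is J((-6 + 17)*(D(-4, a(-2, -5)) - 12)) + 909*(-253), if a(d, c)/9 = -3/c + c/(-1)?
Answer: -229789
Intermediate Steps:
a(d, c) = -27/c - 9*c (a(d, c) = 9*(-3/c + c/(-1)) = 9*(-3/c + c*(-1)) = 9*(-3/c - c) = 9*(-c - 3/c) = -27/c - 9*c)
D(q, h) = -5
J(g) = 1 - g
J((-6 + 17)*(D(-4, a(-2, -5)) - 12)) + 909*(-253) = (1 - (-6 + 17)*(-5 - 12)) + 909*(-253) = (1 - 11*(-17)) - 229977 = (1 - 1*(-187)) - 229977 = (1 + 187) - 229977 = 188 - 229977 = -229789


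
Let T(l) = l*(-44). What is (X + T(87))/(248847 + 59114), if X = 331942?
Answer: 328114/307961 ≈ 1.0654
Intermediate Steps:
T(l) = -44*l
(X + T(87))/(248847 + 59114) = (331942 - 44*87)/(248847 + 59114) = (331942 - 3828)/307961 = 328114*(1/307961) = 328114/307961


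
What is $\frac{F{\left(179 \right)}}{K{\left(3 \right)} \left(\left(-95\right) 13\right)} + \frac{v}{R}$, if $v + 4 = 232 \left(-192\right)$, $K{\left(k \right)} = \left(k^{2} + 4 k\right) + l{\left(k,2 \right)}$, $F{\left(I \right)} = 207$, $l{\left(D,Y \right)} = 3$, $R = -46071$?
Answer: $\frac{436955341}{455181480} \approx 0.95996$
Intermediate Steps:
$K{\left(k \right)} = 3 + k^{2} + 4 k$ ($K{\left(k \right)} = \left(k^{2} + 4 k\right) + 3 = 3 + k^{2} + 4 k$)
$v = -44548$ ($v = -4 + 232 \left(-192\right) = -4 - 44544 = -44548$)
$\frac{F{\left(179 \right)}}{K{\left(3 \right)} \left(\left(-95\right) 13\right)} + \frac{v}{R} = \frac{207}{\left(3 + 3^{2} + 4 \cdot 3\right) \left(\left(-95\right) 13\right)} - \frac{44548}{-46071} = \frac{207}{\left(3 + 9 + 12\right) \left(-1235\right)} - - \frac{44548}{46071} = \frac{207}{24 \left(-1235\right)} + \frac{44548}{46071} = \frac{207}{-29640} + \frac{44548}{46071} = 207 \left(- \frac{1}{29640}\right) + \frac{44548}{46071} = - \frac{69}{9880} + \frac{44548}{46071} = \frac{436955341}{455181480}$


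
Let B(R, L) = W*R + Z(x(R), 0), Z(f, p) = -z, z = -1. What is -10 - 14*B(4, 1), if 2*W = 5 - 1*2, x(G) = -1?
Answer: -108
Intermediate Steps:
W = 3/2 (W = (5 - 1*2)/2 = (5 - 2)/2 = (½)*3 = 3/2 ≈ 1.5000)
Z(f, p) = 1 (Z(f, p) = -1*(-1) = 1)
B(R, L) = 1 + 3*R/2 (B(R, L) = 3*R/2 + 1 = 1 + 3*R/2)
-10 - 14*B(4, 1) = -10 - 14*(1 + (3/2)*4) = -10 - 14*(1 + 6) = -10 - 14*7 = -10 - 98 = -108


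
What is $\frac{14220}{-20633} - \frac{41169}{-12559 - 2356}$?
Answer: $\frac{637348677}{307741195} \approx 2.0711$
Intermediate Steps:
$\frac{14220}{-20633} - \frac{41169}{-12559 - 2356} = 14220 \left(- \frac{1}{20633}\right) - \frac{41169}{-12559 - 2356} = - \frac{14220}{20633} - \frac{41169}{-14915} = - \frac{14220}{20633} - - \frac{41169}{14915} = - \frac{14220}{20633} + \frac{41169}{14915} = \frac{637348677}{307741195}$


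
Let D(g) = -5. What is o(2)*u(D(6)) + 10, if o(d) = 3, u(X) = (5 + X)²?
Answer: 10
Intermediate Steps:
o(2)*u(D(6)) + 10 = 3*(5 - 5)² + 10 = 3*0² + 10 = 3*0 + 10 = 0 + 10 = 10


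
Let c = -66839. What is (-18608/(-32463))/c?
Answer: -18608/2169794457 ≈ -8.5759e-6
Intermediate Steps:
(-18608/(-32463))/c = -18608/(-32463)/(-66839) = -18608*(-1/32463)*(-1/66839) = (18608/32463)*(-1/66839) = -18608/2169794457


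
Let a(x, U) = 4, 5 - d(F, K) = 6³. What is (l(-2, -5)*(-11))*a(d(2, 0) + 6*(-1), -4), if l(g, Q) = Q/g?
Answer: -110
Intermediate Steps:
d(F, K) = -211 (d(F, K) = 5 - 1*6³ = 5 - 1*216 = 5 - 216 = -211)
(l(-2, -5)*(-11))*a(d(2, 0) + 6*(-1), -4) = (-5/(-2)*(-11))*4 = (-5*(-½)*(-11))*4 = ((5/2)*(-11))*4 = -55/2*4 = -110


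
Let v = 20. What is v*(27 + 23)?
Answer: 1000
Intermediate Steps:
v*(27 + 23) = 20*(27 + 23) = 20*50 = 1000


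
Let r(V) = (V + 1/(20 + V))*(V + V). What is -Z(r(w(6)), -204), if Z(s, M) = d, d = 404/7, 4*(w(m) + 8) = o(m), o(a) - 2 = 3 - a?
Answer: -404/7 ≈ -57.714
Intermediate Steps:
o(a) = 5 - a (o(a) = 2 + (3 - a) = 5 - a)
w(m) = -27/4 - m/4 (w(m) = -8 + (5 - m)/4 = -8 + (5/4 - m/4) = -27/4 - m/4)
r(V) = 2*V*(V + 1/(20 + V)) (r(V) = (V + 1/(20 + V))*(2*V) = 2*V*(V + 1/(20 + V)))
d = 404/7 (d = 404*(⅐) = 404/7 ≈ 57.714)
Z(s, M) = 404/7
-Z(r(w(6)), -204) = -1*404/7 = -404/7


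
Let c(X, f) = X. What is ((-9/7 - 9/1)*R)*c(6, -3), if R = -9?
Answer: 3888/7 ≈ 555.43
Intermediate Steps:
((-9/7 - 9/1)*R)*c(6, -3) = ((-9/7 - 9/1)*(-9))*6 = ((-9*⅐ - 9*1)*(-9))*6 = ((-9/7 - 9)*(-9))*6 = -72/7*(-9)*6 = (648/7)*6 = 3888/7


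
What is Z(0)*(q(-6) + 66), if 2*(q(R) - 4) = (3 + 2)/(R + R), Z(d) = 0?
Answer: 0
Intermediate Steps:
q(R) = 4 + 5/(4*R) (q(R) = 4 + ((3 + 2)/(R + R))/2 = 4 + (5/((2*R)))/2 = 4 + (5*(1/(2*R)))/2 = 4 + (5/(2*R))/2 = 4 + 5/(4*R))
Z(0)*(q(-6) + 66) = 0*((4 + (5/4)/(-6)) + 66) = 0*((4 + (5/4)*(-⅙)) + 66) = 0*((4 - 5/24) + 66) = 0*(91/24 + 66) = 0*(1675/24) = 0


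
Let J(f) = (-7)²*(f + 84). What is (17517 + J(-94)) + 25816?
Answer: 42843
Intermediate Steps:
J(f) = 4116 + 49*f (J(f) = 49*(84 + f) = 4116 + 49*f)
(17517 + J(-94)) + 25816 = (17517 + (4116 + 49*(-94))) + 25816 = (17517 + (4116 - 4606)) + 25816 = (17517 - 490) + 25816 = 17027 + 25816 = 42843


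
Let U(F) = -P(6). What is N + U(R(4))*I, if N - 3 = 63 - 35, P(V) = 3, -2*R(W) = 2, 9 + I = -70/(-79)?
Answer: 4372/79 ≈ 55.342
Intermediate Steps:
I = -641/79 (I = -9 - 70/(-79) = -9 - 70*(-1/79) = -9 + 70/79 = -641/79 ≈ -8.1139)
R(W) = -1 (R(W) = -½*2 = -1)
U(F) = -3 (U(F) = -1*3 = -3)
N = 31 (N = 3 + (63 - 35) = 3 + 28 = 31)
N + U(R(4))*I = 31 - 3*(-641/79) = 31 + 1923/79 = 4372/79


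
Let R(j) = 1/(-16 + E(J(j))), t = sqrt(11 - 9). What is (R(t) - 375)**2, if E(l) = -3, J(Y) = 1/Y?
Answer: 50779876/361 ≈ 1.4066e+5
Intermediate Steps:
t = sqrt(2) ≈ 1.4142
R(j) = -1/19 (R(j) = 1/(-16 - 3) = 1/(-19) = -1/19)
(R(t) - 375)**2 = (-1/19 - 375)**2 = (-7126/19)**2 = 50779876/361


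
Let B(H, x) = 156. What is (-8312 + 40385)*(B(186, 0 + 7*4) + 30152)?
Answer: 972068484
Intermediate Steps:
(-8312 + 40385)*(B(186, 0 + 7*4) + 30152) = (-8312 + 40385)*(156 + 30152) = 32073*30308 = 972068484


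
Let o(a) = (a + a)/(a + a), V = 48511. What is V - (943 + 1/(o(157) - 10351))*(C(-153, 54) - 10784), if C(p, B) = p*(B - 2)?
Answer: 18340540711/1035 ≈ 1.7720e+7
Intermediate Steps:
C(p, B) = p*(-2 + B)
o(a) = 1 (o(a) = (2*a)/((2*a)) = (2*a)*(1/(2*a)) = 1)
V - (943 + 1/(o(157) - 10351))*(C(-153, 54) - 10784) = 48511 - (943 + 1/(1 - 10351))*(-153*(-2 + 54) - 10784) = 48511 - (943 + 1/(-10350))*(-153*52 - 10784) = 48511 - (943 - 1/10350)*(-7956 - 10784) = 48511 - 9760049*(-18740)/10350 = 48511 - 1*(-18290331826/1035) = 48511 + 18290331826/1035 = 18340540711/1035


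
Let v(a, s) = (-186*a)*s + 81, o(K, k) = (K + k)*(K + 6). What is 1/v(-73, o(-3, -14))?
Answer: -1/692397 ≈ -1.4443e-6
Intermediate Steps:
o(K, k) = (6 + K)*(K + k) (o(K, k) = (K + k)*(6 + K) = (6 + K)*(K + k))
v(a, s) = 81 - 186*a*s (v(a, s) = -186*a*s + 81 = 81 - 186*a*s)
1/v(-73, o(-3, -14)) = 1/(81 - 186*(-73)*((-3)² + 6*(-3) + 6*(-14) - 3*(-14))) = 1/(81 - 186*(-73)*(9 - 18 - 84 + 42)) = 1/(81 - 186*(-73)*(-51)) = 1/(81 - 692478) = 1/(-692397) = -1/692397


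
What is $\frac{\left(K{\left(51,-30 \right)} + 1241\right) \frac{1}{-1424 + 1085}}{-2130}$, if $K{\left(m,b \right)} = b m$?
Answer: $- \frac{289}{722070} \approx -0.00040024$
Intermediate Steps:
$\frac{\left(K{\left(51,-30 \right)} + 1241\right) \frac{1}{-1424 + 1085}}{-2130} = \frac{\left(\left(-30\right) 51 + 1241\right) \frac{1}{-1424 + 1085}}{-2130} = \frac{-1530 + 1241}{-339} \left(- \frac{1}{2130}\right) = \left(-289\right) \left(- \frac{1}{339}\right) \left(- \frac{1}{2130}\right) = \frac{289}{339} \left(- \frac{1}{2130}\right) = - \frac{289}{722070}$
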